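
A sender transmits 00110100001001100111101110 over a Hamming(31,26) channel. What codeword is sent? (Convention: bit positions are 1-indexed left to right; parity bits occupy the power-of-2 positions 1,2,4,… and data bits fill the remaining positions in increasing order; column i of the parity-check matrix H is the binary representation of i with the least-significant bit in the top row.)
Codeword c = d · G (mod 2), d = 00110100001001100111101110:
  c[0] = d·G[:,0] = (00110100001001100111101110)·(11011010101101010101010101) mod 2 = 0+0+0+1+0+0+0+0+0+0+1+0+0+1+0+0+0+1+0+1+0+0+0+1+0+0 mod 2 = 0
  c[1] = d·G[:,1] = (00110100001001100111101110)·(10110110011011001100110011) mod 2 = 0+0+1+1+0+1+0+0+0+0+1+0+0+1+0+0+0+1+0+0+1+0+0+0+1+0 mod 2 = 0
  c[2] = d·G[:,2] = (00110100001001100111101110)·(10000000000000000000000000) mod 2 = 0+0+0+0+0+0+0+0+0+0+0+0+0+0+0+0+0+0+0+0+0+0+0+0+0+0 mod 2 = 0
  c[3] = d·G[:,3] = (00110100001001100111101110)·(01110001111000111100001111) mod 2 = 0+0+1+1+0+0+0+0+0+0+1+0+0+0+1+0+0+1+0+0+0+0+1+1+1+0 mod 2 = 0
  c[4] = d·G[:,4] = (00110100001001100111101110)·(01000000000000000000000000) mod 2 = 0+0+0+0+0+0+0+0+0+0+0+0+0+0+0+0+0+0+0+0+0+0+0+0+0+0 mod 2 = 0
  c[5] = d·G[:,5] = (00110100001001100111101110)·(00100000000000000000000000) mod 2 = 0+0+1+0+0+0+0+0+0+0+0+0+0+0+0+0+0+0+0+0+0+0+0+0+0+0 mod 2 = 1
  c[6] = d·G[:,6] = (00110100001001100111101110)·(00010000000000000000000000) mod 2 = 0+0+0+1+0+0+0+0+0+0+0+0+0+0+0+0+0+0+0+0+0+0+0+0+0+0 mod 2 = 1
  c[7] = d·G[:,7] = (00110100001001100111101110)·(00001111111000000011111111) mod 2 = 0+0+0+0+0+1+0+0+0+0+1+0+0+0+0+0+0+0+1+1+1+0+1+1+1+0 mod 2 = 0
  c[8] = d·G[:,8] = (00110100001001100111101110)·(00001000000000000000000000) mod 2 = 0+0+0+0+0+0+0+0+0+0+0+0+0+0+0+0+0+0+0+0+0+0+0+0+0+0 mod 2 = 0
  c[9] = d·G[:,9] = (00110100001001100111101110)·(00000100000000000000000000) mod 2 = 0+0+0+0+0+1+0+0+0+0+0+0+0+0+0+0+0+0+0+0+0+0+0+0+0+0 mod 2 = 1
  c[10] = d·G[:,10] = (00110100001001100111101110)·(00000010000000000000000000) mod 2 = 0+0+0+0+0+0+0+0+0+0+0+0+0+0+0+0+0+0+0+0+0+0+0+0+0+0 mod 2 = 0
  c[11] = d·G[:,11] = (00110100001001100111101110)·(00000001000000000000000000) mod 2 = 0+0+0+0+0+0+0+0+0+0+0+0+0+0+0+0+0+0+0+0+0+0+0+0+0+0 mod 2 = 0
  c[12] = d·G[:,12] = (00110100001001100111101110)·(00000000100000000000000000) mod 2 = 0+0+0+0+0+0+0+0+0+0+0+0+0+0+0+0+0+0+0+0+0+0+0+0+0+0 mod 2 = 0
  c[13] = d·G[:,13] = (00110100001001100111101110)·(00000000010000000000000000) mod 2 = 0+0+0+0+0+0+0+0+0+0+0+0+0+0+0+0+0+0+0+0+0+0+0+0+0+0 mod 2 = 0
  c[14] = d·G[:,14] = (00110100001001100111101110)·(00000000001000000000000000) mod 2 = 0+0+0+0+0+0+0+0+0+0+1+0+0+0+0+0+0+0+0+0+0+0+0+0+0+0 mod 2 = 1
  c[15] = d·G[:,15] = (00110100001001100111101110)·(00000000000111111111111111) mod 2 = 0+0+0+0+0+0+0+0+0+0+0+0+0+1+1+0+0+1+1+1+1+0+1+1+1+0 mod 2 = 1
  c[16] = d·G[:,16] = (00110100001001100111101110)·(00000000000100000000000000) mod 2 = 0+0+0+0+0+0+0+0+0+0+0+0+0+0+0+0+0+0+0+0+0+0+0+0+0+0 mod 2 = 0
  c[17] = d·G[:,17] = (00110100001001100111101110)·(00000000000010000000000000) mod 2 = 0+0+0+0+0+0+0+0+0+0+0+0+0+0+0+0+0+0+0+0+0+0+0+0+0+0 mod 2 = 0
  c[18] = d·G[:,18] = (00110100001001100111101110)·(00000000000001000000000000) mod 2 = 0+0+0+0+0+0+0+0+0+0+0+0+0+1+0+0+0+0+0+0+0+0+0+0+0+0 mod 2 = 1
  c[19] = d·G[:,19] = (00110100001001100111101110)·(00000000000000100000000000) mod 2 = 0+0+0+0+0+0+0+0+0+0+0+0+0+0+1+0+0+0+0+0+0+0+0+0+0+0 mod 2 = 1
  c[20] = d·G[:,20] = (00110100001001100111101110)·(00000000000000010000000000) mod 2 = 0+0+0+0+0+0+0+0+0+0+0+0+0+0+0+0+0+0+0+0+0+0+0+0+0+0 mod 2 = 0
  c[21] = d·G[:,21] = (00110100001001100111101110)·(00000000000000001000000000) mod 2 = 0+0+0+0+0+0+0+0+0+0+0+0+0+0+0+0+0+0+0+0+0+0+0+0+0+0 mod 2 = 0
  c[22] = d·G[:,22] = (00110100001001100111101110)·(00000000000000000100000000) mod 2 = 0+0+0+0+0+0+0+0+0+0+0+0+0+0+0+0+0+1+0+0+0+0+0+0+0+0 mod 2 = 1
  c[23] = d·G[:,23] = (00110100001001100111101110)·(00000000000000000010000000) mod 2 = 0+0+0+0+0+0+0+0+0+0+0+0+0+0+0+0+0+0+1+0+0+0+0+0+0+0 mod 2 = 1
  c[24] = d·G[:,24] = (00110100001001100111101110)·(00000000000000000001000000) mod 2 = 0+0+0+0+0+0+0+0+0+0+0+0+0+0+0+0+0+0+0+1+0+0+0+0+0+0 mod 2 = 1
  c[25] = d·G[:,25] = (00110100001001100111101110)·(00000000000000000000100000) mod 2 = 0+0+0+0+0+0+0+0+0+0+0+0+0+0+0+0+0+0+0+0+1+0+0+0+0+0 mod 2 = 1
  c[26] = d·G[:,26] = (00110100001001100111101110)·(00000000000000000000010000) mod 2 = 0+0+0+0+0+0+0+0+0+0+0+0+0+0+0+0+0+0+0+0+0+0+0+0+0+0 mod 2 = 0
  c[27] = d·G[:,27] = (00110100001001100111101110)·(00000000000000000000001000) mod 2 = 0+0+0+0+0+0+0+0+0+0+0+0+0+0+0+0+0+0+0+0+0+0+1+0+0+0 mod 2 = 1
  c[28] = d·G[:,28] = (00110100001001100111101110)·(00000000000000000000000100) mod 2 = 0+0+0+0+0+0+0+0+0+0+0+0+0+0+0+0+0+0+0+0+0+0+0+1+0+0 mod 2 = 1
  c[29] = d·G[:,29] = (00110100001001100111101110)·(00000000000000000000000010) mod 2 = 0+0+0+0+0+0+0+0+0+0+0+0+0+0+0+0+0+0+0+0+0+0+0+0+1+0 mod 2 = 1
  c[30] = d·G[:,30] = (00110100001001100111101110)·(00000000000000000000000001) mod 2 = 0+0+0+0+0+0+0+0+0+0+0+0+0+0+0+0+0+0+0+0+0+0+0+0+0+0 mod 2 = 0
Codeword = 0000011001000011001100111101110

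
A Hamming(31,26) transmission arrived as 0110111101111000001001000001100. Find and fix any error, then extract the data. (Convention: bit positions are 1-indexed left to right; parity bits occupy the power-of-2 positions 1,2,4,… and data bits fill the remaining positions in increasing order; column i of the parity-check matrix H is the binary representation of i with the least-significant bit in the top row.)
Syndrome s = H · r^T (mod 2), r = 0110111101111000001001000001100:
  s[0] = (1010101010101010101010101010101)·(0110111101111000001001000001100) mod 2 = 0+0+1+0+1+0+1+0+0+0+1+0+1+0+0+0+0+0+1+0+0+0+0+0+0+0+0+0+1+0+0 mod 2 = 1
  s[1] = (0110011001100110011001100110011)·(0110111101111000001001000001100) mod 2 = 0+1+1+0+0+1+1+0+0+1+1+0+0+0+0+0+0+0+1+0+0+1+0+0+0+0+0+0+0+0+0 mod 2 = 0
  s[2] = (0001111000011110000111100001111)·(0110111101111000001001000001100) mod 2 = 0+0+0+0+1+1+1+0+0+0+0+1+1+0+0+0+0+0+0+0+0+1+0+0+0+0+0+1+1+0+0 mod 2 = 0
  s[3] = (0000000111111110000000011111111)·(0110111101111000001001000001100) mod 2 = 0+0+0+0+0+0+0+1+0+1+1+1+1+0+0+0+0+0+0+0+0+0+0+0+0+0+0+1+1+0+0 mod 2 = 1
  s[4] = (0000000000000001111111111111111)·(0110111101111000001001000001100) mod 2 = 0+0+0+0+0+0+0+0+0+0+0+0+0+0+0+0+0+0+1+0+0+1+0+0+0+0+0+1+1+0+0 mod 2 = 0
Syndrome = 10010
Column 9 of H equals this syndrome → error at bit 9 (1-indexed).
Flip bit 9: 0110111101111000001001000001100 → 0110111111111000001001000001100
Extract data bits at positions {3,5,6,7,9,10,11,12,13,14,15,17,18,19,20,21,22,23,24,25,26,27,28,29,30,31}: 11111111100001001000001100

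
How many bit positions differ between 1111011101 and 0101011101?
XOR = 1010000000, count of 1s = 2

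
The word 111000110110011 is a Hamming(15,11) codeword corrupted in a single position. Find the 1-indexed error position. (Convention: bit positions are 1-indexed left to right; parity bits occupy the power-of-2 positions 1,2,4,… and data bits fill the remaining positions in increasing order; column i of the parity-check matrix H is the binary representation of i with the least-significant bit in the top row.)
Syndrome s = H · r^T (mod 2), r = 111000110110011:
  s[0] = (101010101010101)·(111000110110011) mod 2 = 1+0+1+0+0+0+1+0+0+0+1+0+0+0+1 mod 2 = 1
  s[1] = (011001100110011)·(111000110110011) mod 2 = 0+1+1+0+0+0+1+0+0+1+1+0+0+1+1 mod 2 = 1
  s[2] = (000111100001111)·(111000110110011) mod 2 = 0+0+0+0+0+0+1+0+0+0+0+0+0+1+1 mod 2 = 1
  s[3] = (000000011111111)·(111000110110011) mod 2 = 0+0+0+0+0+0+0+1+0+1+1+0+0+1+1 mod 2 = 1
Syndrome = 1111
Column i of H is the binary representation of i, so the syndrome is the binary index of the flipped bit.
Read s = 1111 with s[0] as LSB: 1·2^0 + 1·2^1 + 1·2^2 + 1·2^3 = 15.
Error is at bit position 15.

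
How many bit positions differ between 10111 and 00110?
XOR = 10001, count of 1s = 2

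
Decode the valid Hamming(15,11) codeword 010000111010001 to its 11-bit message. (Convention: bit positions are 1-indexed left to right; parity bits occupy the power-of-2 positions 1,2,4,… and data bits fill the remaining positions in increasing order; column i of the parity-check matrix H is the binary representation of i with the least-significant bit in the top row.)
Parity bits occupy power-of-2 positions; data bits are at positions {3,5,6,7,9,10,11,12,13,14,15} (1-indexed).
Extract: c[3]=0 c[5]=0 c[6]=0 c[7]=1 c[9]=1 c[10]=0 c[11]=1 c[12]=0 c[13]=0 c[14]=0 c[15]=1
Data = 00011010001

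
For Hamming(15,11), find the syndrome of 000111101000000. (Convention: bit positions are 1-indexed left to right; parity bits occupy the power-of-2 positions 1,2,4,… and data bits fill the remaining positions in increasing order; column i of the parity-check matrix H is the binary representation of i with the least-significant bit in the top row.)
Syndrome s = H · r^T (mod 2), r = 000111101000000:
  s[0] = (101010101010101)·(000111101000000) mod 2 = 0+0+0+0+1+0+1+0+1+0+0+0+0+0+0 mod 2 = 1
  s[1] = (011001100110011)·(000111101000000) mod 2 = 0+0+0+0+0+1+1+0+0+0+0+0+0+0+0 mod 2 = 0
  s[2] = (000111100001111)·(000111101000000) mod 2 = 0+0+0+1+1+1+1+0+0+0+0+0+0+0+0 mod 2 = 0
  s[3] = (000000011111111)·(000111101000000) mod 2 = 0+0+0+0+0+0+0+0+1+0+0+0+0+0+0 mod 2 = 1
Syndrome = 1001
Non-zero syndrome: error at position 9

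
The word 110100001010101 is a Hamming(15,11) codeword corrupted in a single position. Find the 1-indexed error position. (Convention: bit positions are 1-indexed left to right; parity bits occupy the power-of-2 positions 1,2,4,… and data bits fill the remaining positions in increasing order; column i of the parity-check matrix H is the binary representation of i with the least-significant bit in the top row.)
Syndrome s = H · r^T (mod 2), r = 110100001010101:
  s[0] = (101010101010101)·(110100001010101) mod 2 = 1+0+0+0+0+0+0+0+1+0+1+0+1+0+1 mod 2 = 1
  s[1] = (011001100110011)·(110100001010101) mod 2 = 0+1+0+0+0+0+0+0+0+0+1+0+0+0+1 mod 2 = 1
  s[2] = (000111100001111)·(110100001010101) mod 2 = 0+0+0+1+0+0+0+0+0+0+0+0+1+0+1 mod 2 = 1
  s[3] = (000000011111111)·(110100001010101) mod 2 = 0+0+0+0+0+0+0+0+1+0+1+0+1+0+1 mod 2 = 0
Syndrome = 1110
Column i of H is the binary representation of i, so the syndrome is the binary index of the flipped bit.
Read s = 1110 with s[0] as LSB: 1·2^0 + 1·2^1 + 1·2^2 + 0·2^3 = 7.
Error is at bit position 7.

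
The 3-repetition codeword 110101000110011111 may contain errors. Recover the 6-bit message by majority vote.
Split into 3-bit blocks and majority-vote each:
  block 1 = 110: 2 ones, 1 zeros → 1
  block 2 = 101: 2 ones, 1 zeros → 1
  block 3 = 000: 0 ones, 3 zeros → 0
  block 4 = 110: 2 ones, 1 zeros → 1
  block 5 = 011: 2 ones, 1 zeros → 1
  block 6 = 111: 3 ones, 0 zeros → 1
Decoded = 110111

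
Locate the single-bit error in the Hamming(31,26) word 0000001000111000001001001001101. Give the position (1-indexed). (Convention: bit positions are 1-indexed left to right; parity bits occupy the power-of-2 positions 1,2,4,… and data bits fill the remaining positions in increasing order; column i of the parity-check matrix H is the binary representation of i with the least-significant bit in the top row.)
Syndrome s = H · r^T (mod 2), r = 0000001000111000001001001001101:
  s[0] = (1010101010101010101010101010101)·(0000001000111000001001001001101) mod 2 = 0+0+0+0+0+0+1+0+0+0+1+0+1+0+0+0+0+0+1+0+0+0+0+0+1+0+0+0+1+0+1 mod 2 = 1
  s[1] = (0110011001100110011001100110011)·(0000001000111000001001001001101) mod 2 = 0+0+0+0+0+0+1+0+0+0+1+0+0+0+0+0+0+0+1+0+0+1+0+0+0+0+0+0+0+0+1 mod 2 = 1
  s[2] = (0001111000011110000111100001111)·(0000001000111000001001001001101) mod 2 = 0+0+0+0+0+0+1+0+0+0+0+1+1+0+0+0+0+0+0+0+0+1+0+0+0+0+0+1+1+0+1 mod 2 = 1
  s[3] = (0000000111111110000000011111111)·(0000001000111000001001001001101) mod 2 = 0+0+0+0+0+0+0+0+0+0+1+1+1+0+0+0+0+0+0+0+0+0+0+0+1+0+0+1+1+0+1 mod 2 = 1
  s[4] = (0000000000000001111111111111111)·(0000001000111000001001001001101) mod 2 = 0+0+0+0+0+0+0+0+0+0+0+0+0+0+0+0+0+0+1+0+0+1+0+0+1+0+0+1+1+0+1 mod 2 = 0
Syndrome = 11110
Column i of H is the binary representation of i, so the syndrome is the binary index of the flipped bit.
Read s = 11110 with s[0] as LSB: 1·2^0 + 1·2^1 + 1·2^2 + 1·2^3 + 0·2^4 = 15.
Error is at bit position 15.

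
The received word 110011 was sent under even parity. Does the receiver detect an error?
Sum of received bits: 1+1+0+0+1+1 = 4; 4 mod 2 = 0. Result is 0 → no error detected.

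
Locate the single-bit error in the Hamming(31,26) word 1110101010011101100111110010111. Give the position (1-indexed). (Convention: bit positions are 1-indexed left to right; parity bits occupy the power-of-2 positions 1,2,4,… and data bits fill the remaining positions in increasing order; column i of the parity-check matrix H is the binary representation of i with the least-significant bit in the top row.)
Syndrome s = H · r^T (mod 2), r = 1110101010011101100111110010111:
  s[0] = (1010101010101010101010101010101)·(1110101010011101100111110010111) mod 2 = 1+0+1+0+1+0+1+0+1+0+0+0+1+0+0+0+1+0+0+0+1+0+1+0+0+0+1+0+1+0+1 mod 2 = 0
  s[1] = (0110011001100110011001100110011)·(1110101010011101100111110010111) mod 2 = 0+1+1+0+0+0+1+0+0+0+0+0+0+1+0+0+0+0+0+0+0+1+1+0+0+0+1+0+0+1+1 mod 2 = 1
  s[2] = (0001111000011110000111100001111)·(1110101010011101100111110010111) mod 2 = 0+0+0+0+1+0+1+0+0+0+0+1+1+1+0+0+0+0+0+1+1+1+1+0+0+0+0+0+1+1+1 mod 2 = 0
  s[3] = (0000000111111110000000011111111)·(1110101010011101100111110010111) mod 2 = 0+0+0+0+0+0+0+0+1+0+0+1+1+1+0+0+0+0+0+0+0+0+0+1+0+0+1+0+1+1+1 mod 2 = 1
  s[4] = (0000000000000001111111111111111)·(1110101010011101100111110010111) mod 2 = 0+0+0+0+0+0+0+0+0+0+0+0+0+0+0+1+1+0+0+1+1+1+1+1+0+0+1+0+1+1+1 mod 2 = 1
Syndrome = 01011
Column i of H is the binary representation of i, so the syndrome is the binary index of the flipped bit.
Read s = 01011 with s[0] as LSB: 0·2^0 + 1·2^1 + 0·2^2 + 1·2^3 + 1·2^4 = 26.
Error is at bit position 26.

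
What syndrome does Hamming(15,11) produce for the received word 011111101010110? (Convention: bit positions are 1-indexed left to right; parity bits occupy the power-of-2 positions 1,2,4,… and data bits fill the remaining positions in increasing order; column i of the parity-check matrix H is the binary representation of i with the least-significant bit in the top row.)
Syndrome s = H · r^T (mod 2), r = 011111101010110:
  s[0] = (101010101010101)·(011111101010110) mod 2 = 0+0+1+0+1+0+1+0+1+0+1+0+1+0+0 mod 2 = 0
  s[1] = (011001100110011)·(011111101010110) mod 2 = 0+1+1+0+0+1+1+0+0+0+1+0+0+1+0 mod 2 = 0
  s[2] = (000111100001111)·(011111101010110) mod 2 = 0+0+0+1+1+1+1+0+0+0+0+0+1+1+0 mod 2 = 0
  s[3] = (000000011111111)·(011111101010110) mod 2 = 0+0+0+0+0+0+0+0+1+0+1+0+1+1+0 mod 2 = 0
Syndrome = 0000
s = 0: no error detected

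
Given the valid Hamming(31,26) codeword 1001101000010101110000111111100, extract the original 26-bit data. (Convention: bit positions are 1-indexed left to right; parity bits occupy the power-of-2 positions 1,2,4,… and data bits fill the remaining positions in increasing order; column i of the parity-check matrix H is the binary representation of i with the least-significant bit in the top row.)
Parity bits occupy power-of-2 positions; data bits are at positions {3,5,6,7,9,10,11,12,13,14,15,17,18,19,20,21,22,23,24,25,26,27,28,29,30,31} (1-indexed).
Extract: c[3]=0 c[5]=1 c[6]=0 c[7]=1 c[9]=0 c[10]=0 c[11]=0 c[12]=1 c[13]=0 c[14]=1 c[15]=0 c[17]=1 c[18]=1 c[19]=0 c[20]=0 c[21]=0 c[22]=0 c[23]=1 c[24]=1 c[25]=1 c[26]=1 c[27]=1 c[28]=1 c[29]=1 c[30]=0 c[31]=0
Data = 01010001010110000111111100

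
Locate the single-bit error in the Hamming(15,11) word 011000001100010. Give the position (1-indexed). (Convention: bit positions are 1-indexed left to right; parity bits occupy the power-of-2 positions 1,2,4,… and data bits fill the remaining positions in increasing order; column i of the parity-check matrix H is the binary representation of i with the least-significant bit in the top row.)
Syndrome s = H · r^T (mod 2), r = 011000001100010:
  s[0] = (101010101010101)·(011000001100010) mod 2 = 0+0+1+0+0+0+0+0+1+0+0+0+0+0+0 mod 2 = 0
  s[1] = (011001100110011)·(011000001100010) mod 2 = 0+1+1+0+0+0+0+0+0+1+0+0+0+1+0 mod 2 = 0
  s[2] = (000111100001111)·(011000001100010) mod 2 = 0+0+0+0+0+0+0+0+0+0+0+0+0+1+0 mod 2 = 1
  s[3] = (000000011111111)·(011000001100010) mod 2 = 0+0+0+0+0+0+0+0+1+1+0+0+0+1+0 mod 2 = 1
Syndrome = 0011
Column i of H is the binary representation of i, so the syndrome is the binary index of the flipped bit.
Read s = 0011 with s[0] as LSB: 0·2^0 + 0·2^1 + 1·2^2 + 1·2^3 = 12.
Error is at bit position 12.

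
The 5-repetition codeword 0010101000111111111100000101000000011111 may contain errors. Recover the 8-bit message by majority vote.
Split into 5-bit blocks and majority-vote each:
  block 1 = 00101: 2 ones, 3 zeros → 0
  block 2 = 01000: 1 ones, 4 zeros → 0
  block 3 = 11111: 5 ones, 0 zeros → 1
  block 4 = 11111: 5 ones, 0 zeros → 1
  block 5 = 00000: 0 ones, 5 zeros → 0
  block 6 = 10100: 2 ones, 3 zeros → 0
  block 7 = 00000: 0 ones, 5 zeros → 0
  block 8 = 11111: 5 ones, 0 zeros → 1
Decoded = 00110001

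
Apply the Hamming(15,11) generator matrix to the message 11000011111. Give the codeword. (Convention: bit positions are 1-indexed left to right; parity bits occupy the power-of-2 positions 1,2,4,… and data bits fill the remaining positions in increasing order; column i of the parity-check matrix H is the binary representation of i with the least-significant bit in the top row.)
Codeword c = d · G (mod 2), d = 11000011111:
  c[0] = d·G[:,0] = (11000011111)·(11011010101) mod 2 = 1+1+0+0+0+0+1+0+1+0+1 mod 2 = 1
  c[1] = d·G[:,1] = (11000011111)·(10110110011) mod 2 = 1+0+0+0+0+0+1+0+0+1+1 mod 2 = 0
  c[2] = d·G[:,2] = (11000011111)·(10000000000) mod 2 = 1+0+0+0+0+0+0+0+0+0+0 mod 2 = 1
  c[3] = d·G[:,3] = (11000011111)·(01110001111) mod 2 = 0+1+0+0+0+0+0+1+1+1+1 mod 2 = 1
  c[4] = d·G[:,4] = (11000011111)·(01000000000) mod 2 = 0+1+0+0+0+0+0+0+0+0+0 mod 2 = 1
  c[5] = d·G[:,5] = (11000011111)·(00100000000) mod 2 = 0+0+0+0+0+0+0+0+0+0+0 mod 2 = 0
  c[6] = d·G[:,6] = (11000011111)·(00010000000) mod 2 = 0+0+0+0+0+0+0+0+0+0+0 mod 2 = 0
  c[7] = d·G[:,7] = (11000011111)·(00001111111) mod 2 = 0+0+0+0+0+0+1+1+1+1+1 mod 2 = 1
  c[8] = d·G[:,8] = (11000011111)·(00001000000) mod 2 = 0+0+0+0+0+0+0+0+0+0+0 mod 2 = 0
  c[9] = d·G[:,9] = (11000011111)·(00000100000) mod 2 = 0+0+0+0+0+0+0+0+0+0+0 mod 2 = 0
  c[10] = d·G[:,10] = (11000011111)·(00000010000) mod 2 = 0+0+0+0+0+0+1+0+0+0+0 mod 2 = 1
  c[11] = d·G[:,11] = (11000011111)·(00000001000) mod 2 = 0+0+0+0+0+0+0+1+0+0+0 mod 2 = 1
  c[12] = d·G[:,12] = (11000011111)·(00000000100) mod 2 = 0+0+0+0+0+0+0+0+1+0+0 mod 2 = 1
  c[13] = d·G[:,13] = (11000011111)·(00000000010) mod 2 = 0+0+0+0+0+0+0+0+0+1+0 mod 2 = 1
  c[14] = d·G[:,14] = (11000011111)·(00000000001) mod 2 = 0+0+0+0+0+0+0+0+0+0+1 mod 2 = 1
Codeword = 101110010011111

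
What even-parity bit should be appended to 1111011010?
Sum of data bits: 1+1+1+1+0+1+1+0+1+0 = 7.
7 mod 2 = 1, so parity bit = 1.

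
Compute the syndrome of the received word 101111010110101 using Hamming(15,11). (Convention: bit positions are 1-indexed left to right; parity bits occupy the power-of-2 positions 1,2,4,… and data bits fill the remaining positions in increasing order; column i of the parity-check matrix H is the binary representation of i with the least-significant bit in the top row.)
Syndrome s = H · r^T (mod 2), r = 101111010110101:
  s[0] = (101010101010101)·(101111010110101) mod 2 = 1+0+1+0+1+0+0+0+0+0+1+0+1+0+1 mod 2 = 0
  s[1] = (011001100110011)·(101111010110101) mod 2 = 0+0+1+0+0+1+0+0+0+1+1+0+0+0+1 mod 2 = 1
  s[2] = (000111100001111)·(101111010110101) mod 2 = 0+0+0+1+1+1+0+0+0+0+0+0+1+0+1 mod 2 = 1
  s[3] = (000000011111111)·(101111010110101) mod 2 = 0+0+0+0+0+0+0+1+0+1+1+0+1+0+1 mod 2 = 1
Syndrome = 0111
Non-zero syndrome: error at position 14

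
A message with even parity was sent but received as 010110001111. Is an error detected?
Sum of received bits: 0+1+0+1+1+0+0+0+1+1+1+1 = 7; 7 mod 2 = 1. Result is 1 ≠ 0 → error detected.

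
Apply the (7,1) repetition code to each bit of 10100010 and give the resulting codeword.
Repeat each bit 7× and concatenate:
1→1111111  0→0000000  1→1111111  0→0000000  0→0000000  0→0000000  1→1111111  0→0000000
Codeword = 11111110000000111111100000000000000000000011111110000000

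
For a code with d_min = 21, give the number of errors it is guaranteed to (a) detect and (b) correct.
(a) Detection requires d_min ≥ e+1, so e ≤ d_min − 1 = 20.
(b) Correction requires d_min ≥ 2t+1, so t ≤ ⌊(d_min − 1)/2⌋ = ⌊20/2⌋ = 10.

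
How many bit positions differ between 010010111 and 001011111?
XOR = 011001000, count of 1s = 3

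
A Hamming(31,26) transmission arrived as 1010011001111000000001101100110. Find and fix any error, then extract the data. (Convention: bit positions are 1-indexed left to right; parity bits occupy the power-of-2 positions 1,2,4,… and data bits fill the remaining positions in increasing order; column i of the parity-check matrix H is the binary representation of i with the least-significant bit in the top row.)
Syndrome s = H · r^T (mod 2), r = 1010011001111000000001101100110:
  s[0] = (1010101010101010101010101010101)·(1010011001111000000001101100110) mod 2 = 1+0+1+0+0+0+1+0+0+0+1+0+1+0+0+0+0+0+0+0+0+0+1+0+1+0+0+0+1+0+0 mod 2 = 0
  s[1] = (0110011001100110011001100110011)·(1010011001111000000001101100110) mod 2 = 0+0+1+0+0+1+1+0+0+1+1+0+0+0+0+0+0+0+0+0+0+1+1+0+0+1+0+0+0+1+0 mod 2 = 1
  s[2] = (0001111000011110000111100001111)·(1010011001111000000001101100110) mod 2 = 0+0+0+0+0+1+1+0+0+0+0+1+1+0+0+0+0+0+0+0+0+1+1+0+0+0+0+0+1+1+0 mod 2 = 0
  s[3] = (0000000111111110000000011111111)·(1010011001111000000001101100110) mod 2 = 0+0+0+0+0+0+0+0+0+1+1+1+1+0+0+0+0+0+0+0+0+0+0+0+1+1+0+0+1+1+0 mod 2 = 0
  s[4] = (0000000000000001111111111111111)·(1010011001111000000001101100110) mod 2 = 0+0+0+0+0+0+0+0+0+0+0+0+0+0+0+0+0+0+0+0+0+1+1+0+1+1+0+0+1+1+0 mod 2 = 0
Syndrome = 01000
Column 2 of H equals this syndrome → error at bit 2 (1-indexed).
Flip bit 2: 1010011001111000000001101100110 → 1110011001111000000001101100110
Extract data bits at positions {3,5,6,7,9,10,11,12,13,14,15,17,18,19,20,21,22,23,24,25,26,27,28,29,30,31}: 10110111100000001101100110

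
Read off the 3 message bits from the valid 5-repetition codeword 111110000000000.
Split into 5-bit blocks: 11111 00000 00000
Data = 100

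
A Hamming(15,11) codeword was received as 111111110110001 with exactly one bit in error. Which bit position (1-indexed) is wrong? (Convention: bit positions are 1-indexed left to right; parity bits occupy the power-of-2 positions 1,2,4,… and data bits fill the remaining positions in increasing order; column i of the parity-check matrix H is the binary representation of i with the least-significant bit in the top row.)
Syndrome s = H · r^T (mod 2), r = 111111110110001:
  s[0] = (101010101010101)·(111111110110001) mod 2 = 1+0+1+0+1+0+1+0+0+0+1+0+0+0+1 mod 2 = 0
  s[1] = (011001100110011)·(111111110110001) mod 2 = 0+1+1+0+0+1+1+0+0+1+1+0+0+0+1 mod 2 = 1
  s[2] = (000111100001111)·(111111110110001) mod 2 = 0+0+0+1+1+1+1+0+0+0+0+0+0+0+1 mod 2 = 1
  s[3] = (000000011111111)·(111111110110001) mod 2 = 0+0+0+0+0+0+0+1+0+1+1+0+0+0+1 mod 2 = 0
Syndrome = 0110
Column i of H is the binary representation of i, so the syndrome is the binary index of the flipped bit.
Read s = 0110 with s[0] as LSB: 0·2^0 + 1·2^1 + 1·2^2 + 0·2^3 = 6.
Error is at bit position 6.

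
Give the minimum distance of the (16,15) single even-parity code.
d_min = 2 (flipping one data bit also flips the parity bit, so the two closest codewords differ in exactly 2 positions).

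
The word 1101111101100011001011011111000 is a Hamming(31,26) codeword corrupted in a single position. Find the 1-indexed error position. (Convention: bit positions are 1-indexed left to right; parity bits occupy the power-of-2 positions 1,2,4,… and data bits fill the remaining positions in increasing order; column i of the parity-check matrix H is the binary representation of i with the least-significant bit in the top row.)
Syndrome s = H · r^T (mod 2), r = 1101111101100011001011011111000:
  s[0] = (1010101010101010101010101010101)·(1101111101100011001011011111000) mod 2 = 1+0+0+0+1+0+1+0+0+0+1+0+0+0+1+0+0+0+1+0+1+0+0+0+1+0+1+0+0+0+0 mod 2 = 1
  s[1] = (0110011001100110011001100110011)·(1101111101100011001011011111000) mod 2 = 0+1+0+0+0+1+1+0+0+1+1+0+0+0+1+0+0+0+1+0+0+1+0+0+0+1+1+0+0+0+0 mod 2 = 0
  s[2] = (0001111000011110000111100001111)·(1101111101100011001011011111000) mod 2 = 0+0+0+1+1+1+1+0+0+0+0+0+0+0+1+0+0+0+0+0+1+1+0+0+0+0+0+1+0+0+0 mod 2 = 0
  s[3] = (0000000111111110000000011111111)·(1101111101100011001011011111000) mod 2 = 0+0+0+0+0+0+0+1+0+1+1+0+0+0+1+0+0+0+0+0+0+0+0+1+1+1+1+1+0+0+0 mod 2 = 1
  s[4] = (0000000000000001111111111111111)·(1101111101100011001011011111000) mod 2 = 0+0+0+0+0+0+0+0+0+0+0+0+0+0+0+1+0+0+1+0+1+1+0+1+1+1+1+1+0+0+0 mod 2 = 1
Syndrome = 10011
Column i of H is the binary representation of i, so the syndrome is the binary index of the flipped bit.
Read s = 10011 with s[0] as LSB: 1·2^0 + 0·2^1 + 0·2^2 + 1·2^3 + 1·2^4 = 25.
Error is at bit position 25.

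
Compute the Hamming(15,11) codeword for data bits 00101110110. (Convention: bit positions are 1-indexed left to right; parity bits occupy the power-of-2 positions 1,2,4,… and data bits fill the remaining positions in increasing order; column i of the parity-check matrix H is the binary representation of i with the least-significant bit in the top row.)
Codeword c = d · G (mod 2), d = 00101110110:
  c[0] = d·G[:,0] = (00101110110)·(11011010101) mod 2 = 0+0+0+0+1+0+1+0+1+0+0 mod 2 = 1
  c[1] = d·G[:,1] = (00101110110)·(10110110011) mod 2 = 0+0+1+0+0+1+1+0+0+1+0 mod 2 = 0
  c[2] = d·G[:,2] = (00101110110)·(10000000000) mod 2 = 0+0+0+0+0+0+0+0+0+0+0 mod 2 = 0
  c[3] = d·G[:,3] = (00101110110)·(01110001111) mod 2 = 0+0+1+0+0+0+0+0+1+1+0 mod 2 = 1
  c[4] = d·G[:,4] = (00101110110)·(01000000000) mod 2 = 0+0+0+0+0+0+0+0+0+0+0 mod 2 = 0
  c[5] = d·G[:,5] = (00101110110)·(00100000000) mod 2 = 0+0+1+0+0+0+0+0+0+0+0 mod 2 = 1
  c[6] = d·G[:,6] = (00101110110)·(00010000000) mod 2 = 0+0+0+0+0+0+0+0+0+0+0 mod 2 = 0
  c[7] = d·G[:,7] = (00101110110)·(00001111111) mod 2 = 0+0+0+0+1+1+1+0+1+1+0 mod 2 = 1
  c[8] = d·G[:,8] = (00101110110)·(00001000000) mod 2 = 0+0+0+0+1+0+0+0+0+0+0 mod 2 = 1
  c[9] = d·G[:,9] = (00101110110)·(00000100000) mod 2 = 0+0+0+0+0+1+0+0+0+0+0 mod 2 = 1
  c[10] = d·G[:,10] = (00101110110)·(00000010000) mod 2 = 0+0+0+0+0+0+1+0+0+0+0 mod 2 = 1
  c[11] = d·G[:,11] = (00101110110)·(00000001000) mod 2 = 0+0+0+0+0+0+0+0+0+0+0 mod 2 = 0
  c[12] = d·G[:,12] = (00101110110)·(00000000100) mod 2 = 0+0+0+0+0+0+0+0+1+0+0 mod 2 = 1
  c[13] = d·G[:,13] = (00101110110)·(00000000010) mod 2 = 0+0+0+0+0+0+0+0+0+1+0 mod 2 = 1
  c[14] = d·G[:,14] = (00101110110)·(00000000001) mod 2 = 0+0+0+0+0+0+0+0+0+0+0 mod 2 = 0
Codeword = 100101011110110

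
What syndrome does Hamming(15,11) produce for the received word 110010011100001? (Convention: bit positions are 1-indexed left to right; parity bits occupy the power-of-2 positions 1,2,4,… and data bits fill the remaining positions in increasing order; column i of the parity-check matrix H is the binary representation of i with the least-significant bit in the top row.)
Syndrome s = H · r^T (mod 2), r = 110010011100001:
  s[0] = (101010101010101)·(110010011100001) mod 2 = 1+0+0+0+1+0+0+0+1+0+0+0+0+0+1 mod 2 = 0
  s[1] = (011001100110011)·(110010011100001) mod 2 = 0+1+0+0+0+0+0+0+0+1+0+0+0+0+1 mod 2 = 1
  s[2] = (000111100001111)·(110010011100001) mod 2 = 0+0+0+0+1+0+0+0+0+0+0+0+0+0+1 mod 2 = 0
  s[3] = (000000011111111)·(110010011100001) mod 2 = 0+0+0+0+0+0+0+1+1+1+0+0+0+0+1 mod 2 = 0
Syndrome = 0100
Non-zero syndrome: error at position 2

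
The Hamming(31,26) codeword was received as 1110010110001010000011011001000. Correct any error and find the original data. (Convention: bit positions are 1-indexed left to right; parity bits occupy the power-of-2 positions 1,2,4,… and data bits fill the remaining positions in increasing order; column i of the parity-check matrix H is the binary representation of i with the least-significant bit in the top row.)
Syndrome s = H · r^T (mod 2), r = 1110010110001010000011011001000:
  s[0] = (1010101010101010101010101010101)·(1110010110001010000011011001000) mod 2 = 1+0+1+0+0+0+0+0+1+0+0+0+1+0+1+0+0+0+0+0+1+0+0+0+1+0+0+0+0+0+0 mod 2 = 1
  s[1] = (0110011001100110011001100110011)·(1110010110001010000011011001000) mod 2 = 0+1+1+0+0+1+0+0+0+0+0+0+0+0+1+0+0+0+0+0+0+1+0+0+0+0+0+0+0+0+0 mod 2 = 1
  s[2] = (0001111000011110000111100001111)·(1110010110001010000011011001000) mod 2 = 0+0+0+0+0+1+0+0+0+0+0+0+1+0+1+0+0+0+0+0+1+1+0+0+0+0+0+1+0+0+0 mod 2 = 0
  s[3] = (0000000111111110000000011111111)·(1110010110001010000011011001000) mod 2 = 0+0+0+0+0+0+0+1+1+0+0+0+1+0+1+0+0+0+0+0+0+0+0+1+1+0+0+1+0+0+0 mod 2 = 1
  s[4] = (0000000000000001111111111111111)·(1110010110001010000011011001000) mod 2 = 0+0+0+0+0+0+0+0+0+0+0+0+0+0+0+0+0+0+0+0+1+1+0+1+1+0+0+1+0+0+0 mod 2 = 1
Syndrome = 11011
Column 27 of H equals this syndrome → error at bit 27 (1-indexed).
Flip bit 27: 1110010110001010000011011001000 → 1110010110001010000011011011000
Extract data bits at positions {3,5,6,7,9,10,11,12,13,14,15,17,18,19,20,21,22,23,24,25,26,27,28,29,30,31}: 10101000101000011011011000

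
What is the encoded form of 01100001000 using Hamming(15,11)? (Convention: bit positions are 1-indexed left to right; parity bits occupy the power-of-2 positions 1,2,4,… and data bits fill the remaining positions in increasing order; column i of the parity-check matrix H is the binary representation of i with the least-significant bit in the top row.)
Codeword c = d · G (mod 2), d = 01100001000:
  c[0] = d·G[:,0] = (01100001000)·(11011010101) mod 2 = 0+1+0+0+0+0+0+0+0+0+0 mod 2 = 1
  c[1] = d·G[:,1] = (01100001000)·(10110110011) mod 2 = 0+0+1+0+0+0+0+0+0+0+0 mod 2 = 1
  c[2] = d·G[:,2] = (01100001000)·(10000000000) mod 2 = 0+0+0+0+0+0+0+0+0+0+0 mod 2 = 0
  c[3] = d·G[:,3] = (01100001000)·(01110001111) mod 2 = 0+1+1+0+0+0+0+1+0+0+0 mod 2 = 1
  c[4] = d·G[:,4] = (01100001000)·(01000000000) mod 2 = 0+1+0+0+0+0+0+0+0+0+0 mod 2 = 1
  c[5] = d·G[:,5] = (01100001000)·(00100000000) mod 2 = 0+0+1+0+0+0+0+0+0+0+0 mod 2 = 1
  c[6] = d·G[:,6] = (01100001000)·(00010000000) mod 2 = 0+0+0+0+0+0+0+0+0+0+0 mod 2 = 0
  c[7] = d·G[:,7] = (01100001000)·(00001111111) mod 2 = 0+0+0+0+0+0+0+1+0+0+0 mod 2 = 1
  c[8] = d·G[:,8] = (01100001000)·(00001000000) mod 2 = 0+0+0+0+0+0+0+0+0+0+0 mod 2 = 0
  c[9] = d·G[:,9] = (01100001000)·(00000100000) mod 2 = 0+0+0+0+0+0+0+0+0+0+0 mod 2 = 0
  c[10] = d·G[:,10] = (01100001000)·(00000010000) mod 2 = 0+0+0+0+0+0+0+0+0+0+0 mod 2 = 0
  c[11] = d·G[:,11] = (01100001000)·(00000001000) mod 2 = 0+0+0+0+0+0+0+1+0+0+0 mod 2 = 1
  c[12] = d·G[:,12] = (01100001000)·(00000000100) mod 2 = 0+0+0+0+0+0+0+0+0+0+0 mod 2 = 0
  c[13] = d·G[:,13] = (01100001000)·(00000000010) mod 2 = 0+0+0+0+0+0+0+0+0+0+0 mod 2 = 0
  c[14] = d·G[:,14] = (01100001000)·(00000000001) mod 2 = 0+0+0+0+0+0+0+0+0+0+0 mod 2 = 0
Codeword = 110111010001000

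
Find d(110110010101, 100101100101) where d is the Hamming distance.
XOR = 010011110000, count of 1s = 5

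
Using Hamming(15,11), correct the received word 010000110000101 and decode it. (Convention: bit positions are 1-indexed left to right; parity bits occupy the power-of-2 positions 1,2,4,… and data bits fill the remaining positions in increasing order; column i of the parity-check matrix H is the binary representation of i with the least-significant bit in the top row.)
Syndrome s = H · r^T (mod 2), r = 010000110000101:
  s[0] = (101010101010101)·(010000110000101) mod 2 = 0+0+0+0+0+0+1+0+0+0+0+0+1+0+1 mod 2 = 1
  s[1] = (011001100110011)·(010000110000101) mod 2 = 0+1+0+0+0+0+1+0+0+0+0+0+0+0+1 mod 2 = 1
  s[2] = (000111100001111)·(010000110000101) mod 2 = 0+0+0+0+0+0+1+0+0+0+0+0+1+0+1 mod 2 = 1
  s[3] = (000000011111111)·(010000110000101) mod 2 = 0+0+0+0+0+0+0+1+0+0+0+0+1+0+1 mod 2 = 1
Syndrome = 1111
Column 15 of H equals this syndrome → error at bit 15 (1-indexed).
Flip bit 15: 010000110000101 → 010000110000100
Extract data bits at positions {3,5,6,7,9,10,11,12,13,14,15}: 00010000100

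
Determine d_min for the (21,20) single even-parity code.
d_min = 2 (flipping one data bit also flips the parity bit, so the two closest codewords differ in exactly 2 positions).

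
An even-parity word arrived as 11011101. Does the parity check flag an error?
Sum of received bits: 1+1+0+1+1+1+0+1 = 6; 6 mod 2 = 0. Result is 0 → no error detected.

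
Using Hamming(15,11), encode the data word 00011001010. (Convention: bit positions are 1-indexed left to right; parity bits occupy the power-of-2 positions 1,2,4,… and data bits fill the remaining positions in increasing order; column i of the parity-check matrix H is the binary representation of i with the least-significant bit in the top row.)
Codeword c = d · G (mod 2), d = 00011001010:
  c[0] = d·G[:,0] = (00011001010)·(11011010101) mod 2 = 0+0+0+1+1+0+0+0+0+0+0 mod 2 = 0
  c[1] = d·G[:,1] = (00011001010)·(10110110011) mod 2 = 0+0+0+1+0+0+0+0+0+1+0 mod 2 = 0
  c[2] = d·G[:,2] = (00011001010)·(10000000000) mod 2 = 0+0+0+0+0+0+0+0+0+0+0 mod 2 = 0
  c[3] = d·G[:,3] = (00011001010)·(01110001111) mod 2 = 0+0+0+1+0+0+0+1+0+1+0 mod 2 = 1
  c[4] = d·G[:,4] = (00011001010)·(01000000000) mod 2 = 0+0+0+0+0+0+0+0+0+0+0 mod 2 = 0
  c[5] = d·G[:,5] = (00011001010)·(00100000000) mod 2 = 0+0+0+0+0+0+0+0+0+0+0 mod 2 = 0
  c[6] = d·G[:,6] = (00011001010)·(00010000000) mod 2 = 0+0+0+1+0+0+0+0+0+0+0 mod 2 = 1
  c[7] = d·G[:,7] = (00011001010)·(00001111111) mod 2 = 0+0+0+0+1+0+0+1+0+1+0 mod 2 = 1
  c[8] = d·G[:,8] = (00011001010)·(00001000000) mod 2 = 0+0+0+0+1+0+0+0+0+0+0 mod 2 = 1
  c[9] = d·G[:,9] = (00011001010)·(00000100000) mod 2 = 0+0+0+0+0+0+0+0+0+0+0 mod 2 = 0
  c[10] = d·G[:,10] = (00011001010)·(00000010000) mod 2 = 0+0+0+0+0+0+0+0+0+0+0 mod 2 = 0
  c[11] = d·G[:,11] = (00011001010)·(00000001000) mod 2 = 0+0+0+0+0+0+0+1+0+0+0 mod 2 = 1
  c[12] = d·G[:,12] = (00011001010)·(00000000100) mod 2 = 0+0+0+0+0+0+0+0+0+0+0 mod 2 = 0
  c[13] = d·G[:,13] = (00011001010)·(00000000010) mod 2 = 0+0+0+0+0+0+0+0+0+1+0 mod 2 = 1
  c[14] = d·G[:,14] = (00011001010)·(00000000001) mod 2 = 0+0+0+0+0+0+0+0+0+0+0 mod 2 = 0
Codeword = 000100111001010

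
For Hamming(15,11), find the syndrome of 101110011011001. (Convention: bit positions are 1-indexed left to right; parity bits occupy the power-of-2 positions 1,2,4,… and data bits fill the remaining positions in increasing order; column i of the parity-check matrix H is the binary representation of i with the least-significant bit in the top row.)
Syndrome s = H · r^T (mod 2), r = 101110011011001:
  s[0] = (101010101010101)·(101110011011001) mod 2 = 1+0+1+0+1+0+0+0+1+0+1+0+0+0+1 mod 2 = 0
  s[1] = (011001100110011)·(101110011011001) mod 2 = 0+0+1+0+0+0+0+0+0+0+1+0+0+0+1 mod 2 = 1
  s[2] = (000111100001111)·(101110011011001) mod 2 = 0+0+0+1+1+0+0+0+0+0+0+1+0+0+1 mod 2 = 0
  s[3] = (000000011111111)·(101110011011001) mod 2 = 0+0+0+0+0+0+0+1+1+0+1+1+0+0+1 mod 2 = 1
Syndrome = 0101
Non-zero syndrome: error at position 10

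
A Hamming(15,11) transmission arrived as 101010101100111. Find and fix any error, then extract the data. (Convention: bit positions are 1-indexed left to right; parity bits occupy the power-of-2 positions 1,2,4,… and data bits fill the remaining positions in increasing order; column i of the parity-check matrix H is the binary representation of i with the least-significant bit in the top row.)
Syndrome s = H · r^T (mod 2), r = 101010101100111:
  s[0] = (101010101010101)·(101010101100111) mod 2 = 1+0+1+0+1+0+1+0+1+0+0+0+1+0+1 mod 2 = 1
  s[1] = (011001100110011)·(101010101100111) mod 2 = 0+0+1+0+0+0+1+0+0+1+0+0+0+1+1 mod 2 = 1
  s[2] = (000111100001111)·(101010101100111) mod 2 = 0+0+0+0+1+0+1+0+0+0+0+0+1+1+1 mod 2 = 1
  s[3] = (000000011111111)·(101010101100111) mod 2 = 0+0+0+0+0+0+0+0+1+1+0+0+1+1+1 mod 2 = 1
Syndrome = 1111
Column 15 of H equals this syndrome → error at bit 15 (1-indexed).
Flip bit 15: 101010101100111 → 101010101100110
Extract data bits at positions {3,5,6,7,9,10,11,12,13,14,15}: 11011100110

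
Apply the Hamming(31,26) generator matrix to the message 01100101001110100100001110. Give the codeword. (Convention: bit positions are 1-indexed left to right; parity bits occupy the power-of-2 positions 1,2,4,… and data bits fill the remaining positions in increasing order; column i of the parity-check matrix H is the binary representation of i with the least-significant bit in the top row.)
Codeword c = d · G (mod 2), d = 01100101001110100100001110:
  c[0] = d·G[:,0] = (01100101001110100100001110)·(11011010101101010101010101) mod 2 = 0+1+0+0+0+0+0+0+0+0+1+1+0+0+0+0+0+1+0+0+0+0+0+1+0+0 mod 2 = 1
  c[1] = d·G[:,1] = (01100101001110100100001110)·(10110110011011001100110011) mod 2 = 0+0+1+0+0+1+0+0+0+0+1+0+1+0+0+0+0+1+0+0+0+0+0+0+1+0 mod 2 = 0
  c[2] = d·G[:,2] = (01100101001110100100001110)·(10000000000000000000000000) mod 2 = 0+0+0+0+0+0+0+0+0+0+0+0+0+0+0+0+0+0+0+0+0+0+0+0+0+0 mod 2 = 0
  c[3] = d·G[:,3] = (01100101001110100100001110)·(01110001111000111100001111) mod 2 = 0+1+1+0+0+0+0+1+0+0+1+0+0+0+1+0+0+1+0+0+0+0+1+1+1+0 mod 2 = 1
  c[4] = d·G[:,4] = (01100101001110100100001110)·(01000000000000000000000000) mod 2 = 0+1+0+0+0+0+0+0+0+0+0+0+0+0+0+0+0+0+0+0+0+0+0+0+0+0 mod 2 = 1
  c[5] = d·G[:,5] = (01100101001110100100001110)·(00100000000000000000000000) mod 2 = 0+0+1+0+0+0+0+0+0+0+0+0+0+0+0+0+0+0+0+0+0+0+0+0+0+0 mod 2 = 1
  c[6] = d·G[:,6] = (01100101001110100100001110)·(00010000000000000000000000) mod 2 = 0+0+0+0+0+0+0+0+0+0+0+0+0+0+0+0+0+0+0+0+0+0+0+0+0+0 mod 2 = 0
  c[7] = d·G[:,7] = (01100101001110100100001110)·(00001111111000000011111111) mod 2 = 0+0+0+0+0+1+0+1+0+0+1+0+0+0+0+0+0+0+0+0+0+0+1+1+1+0 mod 2 = 0
  c[8] = d·G[:,8] = (01100101001110100100001110)·(00001000000000000000000000) mod 2 = 0+0+0+0+0+0+0+0+0+0+0+0+0+0+0+0+0+0+0+0+0+0+0+0+0+0 mod 2 = 0
  c[9] = d·G[:,9] = (01100101001110100100001110)·(00000100000000000000000000) mod 2 = 0+0+0+0+0+1+0+0+0+0+0+0+0+0+0+0+0+0+0+0+0+0+0+0+0+0 mod 2 = 1
  c[10] = d·G[:,10] = (01100101001110100100001110)·(00000010000000000000000000) mod 2 = 0+0+0+0+0+0+0+0+0+0+0+0+0+0+0+0+0+0+0+0+0+0+0+0+0+0 mod 2 = 0
  c[11] = d·G[:,11] = (01100101001110100100001110)·(00000001000000000000000000) mod 2 = 0+0+0+0+0+0+0+1+0+0+0+0+0+0+0+0+0+0+0+0+0+0+0+0+0+0 mod 2 = 1
  c[12] = d·G[:,12] = (01100101001110100100001110)·(00000000100000000000000000) mod 2 = 0+0+0+0+0+0+0+0+0+0+0+0+0+0+0+0+0+0+0+0+0+0+0+0+0+0 mod 2 = 0
  c[13] = d·G[:,13] = (01100101001110100100001110)·(00000000010000000000000000) mod 2 = 0+0+0+0+0+0+0+0+0+0+0+0+0+0+0+0+0+0+0+0+0+0+0+0+0+0 mod 2 = 0
  c[14] = d·G[:,14] = (01100101001110100100001110)·(00000000001000000000000000) mod 2 = 0+0+0+0+0+0+0+0+0+0+1+0+0+0+0+0+0+0+0+0+0+0+0+0+0+0 mod 2 = 1
  c[15] = d·G[:,15] = (01100101001110100100001110)·(00000000000111111111111111) mod 2 = 0+0+0+0+0+0+0+0+0+0+0+1+1+0+1+0+0+1+0+0+0+0+1+1+1+0 mod 2 = 1
  c[16] = d·G[:,16] = (01100101001110100100001110)·(00000000000100000000000000) mod 2 = 0+0+0+0+0+0+0+0+0+0+0+1+0+0+0+0+0+0+0+0+0+0+0+0+0+0 mod 2 = 1
  c[17] = d·G[:,17] = (01100101001110100100001110)·(00000000000010000000000000) mod 2 = 0+0+0+0+0+0+0+0+0+0+0+0+1+0+0+0+0+0+0+0+0+0+0+0+0+0 mod 2 = 1
  c[18] = d·G[:,18] = (01100101001110100100001110)·(00000000000001000000000000) mod 2 = 0+0+0+0+0+0+0+0+0+0+0+0+0+0+0+0+0+0+0+0+0+0+0+0+0+0 mod 2 = 0
  c[19] = d·G[:,19] = (01100101001110100100001110)·(00000000000000100000000000) mod 2 = 0+0+0+0+0+0+0+0+0+0+0+0+0+0+1+0+0+0+0+0+0+0+0+0+0+0 mod 2 = 1
  c[20] = d·G[:,20] = (01100101001110100100001110)·(00000000000000010000000000) mod 2 = 0+0+0+0+0+0+0+0+0+0+0+0+0+0+0+0+0+0+0+0+0+0+0+0+0+0 mod 2 = 0
  c[21] = d·G[:,21] = (01100101001110100100001110)·(00000000000000001000000000) mod 2 = 0+0+0+0+0+0+0+0+0+0+0+0+0+0+0+0+0+0+0+0+0+0+0+0+0+0 mod 2 = 0
  c[22] = d·G[:,22] = (01100101001110100100001110)·(00000000000000000100000000) mod 2 = 0+0+0+0+0+0+0+0+0+0+0+0+0+0+0+0+0+1+0+0+0+0+0+0+0+0 mod 2 = 1
  c[23] = d·G[:,23] = (01100101001110100100001110)·(00000000000000000010000000) mod 2 = 0+0+0+0+0+0+0+0+0+0+0+0+0+0+0+0+0+0+0+0+0+0+0+0+0+0 mod 2 = 0
  c[24] = d·G[:,24] = (01100101001110100100001110)·(00000000000000000001000000) mod 2 = 0+0+0+0+0+0+0+0+0+0+0+0+0+0+0+0+0+0+0+0+0+0+0+0+0+0 mod 2 = 0
  c[25] = d·G[:,25] = (01100101001110100100001110)·(00000000000000000000100000) mod 2 = 0+0+0+0+0+0+0+0+0+0+0+0+0+0+0+0+0+0+0+0+0+0+0+0+0+0 mod 2 = 0
  c[26] = d·G[:,26] = (01100101001110100100001110)·(00000000000000000000010000) mod 2 = 0+0+0+0+0+0+0+0+0+0+0+0+0+0+0+0+0+0+0+0+0+0+0+0+0+0 mod 2 = 0
  c[27] = d·G[:,27] = (01100101001110100100001110)·(00000000000000000000001000) mod 2 = 0+0+0+0+0+0+0+0+0+0+0+0+0+0+0+0+0+0+0+0+0+0+1+0+0+0 mod 2 = 1
  c[28] = d·G[:,28] = (01100101001110100100001110)·(00000000000000000000000100) mod 2 = 0+0+0+0+0+0+0+0+0+0+0+0+0+0+0+0+0+0+0+0+0+0+0+1+0+0 mod 2 = 1
  c[29] = d·G[:,29] = (01100101001110100100001110)·(00000000000000000000000010) mod 2 = 0+0+0+0+0+0+0+0+0+0+0+0+0+0+0+0+0+0+0+0+0+0+0+0+1+0 mod 2 = 1
  c[30] = d·G[:,30] = (01100101001110100100001110)·(00000000000000000000000001) mod 2 = 0+0+0+0+0+0+0+0+0+0+0+0+0+0+0+0+0+0+0+0+0+0+0+0+0+0 mod 2 = 0
Codeword = 1001110001010011110100100001110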